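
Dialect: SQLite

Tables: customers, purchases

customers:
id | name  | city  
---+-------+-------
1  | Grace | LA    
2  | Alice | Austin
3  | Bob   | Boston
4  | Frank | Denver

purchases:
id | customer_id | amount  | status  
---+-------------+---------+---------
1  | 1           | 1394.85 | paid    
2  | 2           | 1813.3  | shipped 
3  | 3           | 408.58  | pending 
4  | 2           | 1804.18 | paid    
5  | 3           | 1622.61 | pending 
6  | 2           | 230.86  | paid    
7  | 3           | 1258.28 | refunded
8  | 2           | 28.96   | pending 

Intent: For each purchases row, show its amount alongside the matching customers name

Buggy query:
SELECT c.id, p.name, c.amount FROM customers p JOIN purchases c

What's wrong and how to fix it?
Bug: JOIN with no ON clause produces a cartesian product; every purchases row pairs with every customers row

Fix: Add ON c.customer_id = p.id to the JOIN

Corrected query:
SELECT c.id, p.name, c.amount FROM customers p JOIN purchases c ON c.customer_id = p.id

Result:
id | name  | amount 
---+-------+--------
1  | Grace | 1394.85
2  | Alice | 1813.3 
3  | Bob   | 408.58 
4  | Alice | 1804.18
5  | Bob   | 1622.61
6  | Alice | 230.86 
7  | Bob   | 1258.28
8  | Alice | 28.96  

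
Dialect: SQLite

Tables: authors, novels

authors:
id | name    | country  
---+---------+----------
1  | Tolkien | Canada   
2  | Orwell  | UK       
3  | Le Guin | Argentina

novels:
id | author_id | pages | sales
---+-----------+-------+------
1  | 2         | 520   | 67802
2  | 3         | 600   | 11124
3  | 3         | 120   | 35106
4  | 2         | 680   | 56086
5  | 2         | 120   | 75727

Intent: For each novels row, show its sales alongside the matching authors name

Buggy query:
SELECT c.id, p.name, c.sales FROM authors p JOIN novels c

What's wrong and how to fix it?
Bug: Missing join condition: each novels row is matched to all authors rows instead of just its own

Fix: Specify the join condition linking the foreign key to the parent id

Corrected query:
SELECT c.id, p.name, c.sales FROM authors p JOIN novels c ON c.author_id = p.id

Result:
id | name    | sales
---+---------+------
1  | Orwell  | 67802
2  | Le Guin | 11124
3  | Le Guin | 35106
4  | Orwell  | 56086
5  | Orwell  | 75727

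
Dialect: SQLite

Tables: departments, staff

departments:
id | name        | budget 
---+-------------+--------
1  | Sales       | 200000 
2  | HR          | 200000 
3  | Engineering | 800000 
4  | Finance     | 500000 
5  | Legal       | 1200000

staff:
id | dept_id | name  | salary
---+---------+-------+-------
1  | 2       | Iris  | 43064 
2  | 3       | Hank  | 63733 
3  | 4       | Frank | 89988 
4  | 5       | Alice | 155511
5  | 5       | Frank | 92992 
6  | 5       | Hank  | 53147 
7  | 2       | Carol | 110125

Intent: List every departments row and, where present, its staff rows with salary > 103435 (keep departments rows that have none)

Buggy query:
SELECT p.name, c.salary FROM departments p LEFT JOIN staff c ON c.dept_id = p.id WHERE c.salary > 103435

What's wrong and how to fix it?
Bug: A WHERE condition on the right-hand table after LEFT JOIN drops unmatched parents

Fix: Put 'c.salary > 103435' in the JOIN's ON clause instead of WHERE

Corrected query:
SELECT p.name, c.salary FROM departments p LEFT JOIN staff c ON c.dept_id = p.id AND c.salary > 103435

Result:
name        | salary
------------+-------
Sales       | NULL  
HR          | 110125
Engineering | NULL  
Finance     | NULL  
Legal       | 155511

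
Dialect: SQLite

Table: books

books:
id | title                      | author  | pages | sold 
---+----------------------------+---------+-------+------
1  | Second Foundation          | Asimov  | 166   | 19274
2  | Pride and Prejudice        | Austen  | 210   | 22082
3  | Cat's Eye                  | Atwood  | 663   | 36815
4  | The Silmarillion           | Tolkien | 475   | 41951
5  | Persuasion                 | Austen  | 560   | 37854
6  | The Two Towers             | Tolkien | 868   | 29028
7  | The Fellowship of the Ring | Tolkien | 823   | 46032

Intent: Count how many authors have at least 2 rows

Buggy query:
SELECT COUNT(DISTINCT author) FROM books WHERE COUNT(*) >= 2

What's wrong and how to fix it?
Bug: COUNT(*) cannot appear in WHERE; the per-group count doesn't exist yet

Fix: Use a subquery that GROUPs and filters with HAVING, then count its rows

Corrected query:
SELECT COUNT(*) FROM (SELECT author FROM books GROUP BY author HAVING COUNT(*) >= 2)

Result:
COUNT(*)
--------
2       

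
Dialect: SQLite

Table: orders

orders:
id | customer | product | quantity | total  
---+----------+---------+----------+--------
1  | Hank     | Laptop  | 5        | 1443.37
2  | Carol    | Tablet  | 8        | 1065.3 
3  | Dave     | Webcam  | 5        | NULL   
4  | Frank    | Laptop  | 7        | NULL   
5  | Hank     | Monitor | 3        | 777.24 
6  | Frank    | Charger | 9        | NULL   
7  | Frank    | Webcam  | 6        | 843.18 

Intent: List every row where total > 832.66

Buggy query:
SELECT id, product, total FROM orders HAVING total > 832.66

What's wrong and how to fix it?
Bug: This is a non-aggregate query (no GROUP BY, no aggregates), so in SQLite the HAVING clause is invalid here; a row-level condition belongs in WHERE

Fix: Use WHERE for row-level filtering

Corrected query:
SELECT id, product, total FROM orders WHERE total > 832.66

Result:
id | product | total  
---+---------+--------
1  | Laptop  | 1443.37
2  | Tablet  | 1065.3 
7  | Webcam  | 843.18 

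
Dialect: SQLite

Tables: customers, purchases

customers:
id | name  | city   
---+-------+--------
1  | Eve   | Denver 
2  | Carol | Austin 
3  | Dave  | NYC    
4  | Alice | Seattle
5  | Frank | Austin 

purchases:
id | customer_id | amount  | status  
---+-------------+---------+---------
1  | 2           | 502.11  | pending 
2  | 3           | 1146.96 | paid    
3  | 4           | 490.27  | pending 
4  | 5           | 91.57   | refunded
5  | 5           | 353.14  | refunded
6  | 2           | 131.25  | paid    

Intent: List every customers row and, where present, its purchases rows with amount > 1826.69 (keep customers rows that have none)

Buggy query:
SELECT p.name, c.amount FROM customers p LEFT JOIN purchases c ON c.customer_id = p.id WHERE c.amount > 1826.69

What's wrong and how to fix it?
Bug: Filtering c.amount in WHERE discards the NULL rows produced by LEFT JOIN, turning it into an inner join

Fix: Put 'c.amount > 1826.69' in the JOIN's ON clause instead of WHERE

Corrected query:
SELECT p.name, c.amount FROM customers p LEFT JOIN purchases c ON c.customer_id = p.id AND c.amount > 1826.69

Result:
name  | amount
------+-------
Eve   | NULL  
Carol | NULL  
Dave  | NULL  
Alice | NULL  
Frank | NULL  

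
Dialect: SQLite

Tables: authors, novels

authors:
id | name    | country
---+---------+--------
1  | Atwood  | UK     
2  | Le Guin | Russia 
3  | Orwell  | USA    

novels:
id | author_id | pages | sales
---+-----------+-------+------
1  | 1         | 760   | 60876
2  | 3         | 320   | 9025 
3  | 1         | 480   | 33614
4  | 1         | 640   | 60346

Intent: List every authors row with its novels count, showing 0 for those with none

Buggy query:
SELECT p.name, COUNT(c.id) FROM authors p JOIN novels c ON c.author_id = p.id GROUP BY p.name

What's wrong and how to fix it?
Bug: An inner join excludes parents with zero children

Fix: Use LEFT JOIN so parents without children still appear (COUNT(c.id) gives 0)

Corrected query:
SELECT p.name, COUNT(c.id) FROM authors p LEFT JOIN novels c ON c.author_id = p.id GROUP BY p.name

Result:
name    | COUNT(c.id)
--------+------------
Atwood  | 3          
Le Guin | 0          
Orwell  | 1          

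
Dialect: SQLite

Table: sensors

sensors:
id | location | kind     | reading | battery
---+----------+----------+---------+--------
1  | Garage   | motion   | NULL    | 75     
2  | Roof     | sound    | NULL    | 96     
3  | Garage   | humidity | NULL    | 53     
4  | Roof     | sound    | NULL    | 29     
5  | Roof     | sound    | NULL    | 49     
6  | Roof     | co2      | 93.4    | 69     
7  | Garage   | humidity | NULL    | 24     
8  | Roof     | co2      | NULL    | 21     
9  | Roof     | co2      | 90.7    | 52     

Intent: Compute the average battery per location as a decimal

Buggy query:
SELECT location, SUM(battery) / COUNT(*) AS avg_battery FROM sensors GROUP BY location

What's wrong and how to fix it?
Bug: Both operands are integers, so '/' performs integer division and truncates

Fix: Cast one side to REAL so the division keeps the fractional part

Corrected query:
SELECT location, SUM(battery) * 1.0 / COUNT(*) AS avg_battery FROM sensors GROUP BY location

Result:
location | avg_battery
---------+------------
Garage   | 50.666667  
Roof     | 52.666667  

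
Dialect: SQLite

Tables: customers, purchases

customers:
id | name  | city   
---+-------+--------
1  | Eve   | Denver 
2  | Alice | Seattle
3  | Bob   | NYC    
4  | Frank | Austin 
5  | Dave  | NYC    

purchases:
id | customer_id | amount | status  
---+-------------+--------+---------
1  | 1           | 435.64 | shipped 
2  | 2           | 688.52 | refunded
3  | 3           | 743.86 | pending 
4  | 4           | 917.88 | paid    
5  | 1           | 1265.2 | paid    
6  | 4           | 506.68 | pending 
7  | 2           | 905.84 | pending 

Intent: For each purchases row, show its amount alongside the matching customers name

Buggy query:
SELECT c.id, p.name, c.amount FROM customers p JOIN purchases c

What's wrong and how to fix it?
Bug: JOIN with no ON clause produces a cartesian product; every purchases row pairs with every customers row

Fix: Add ON c.customer_id = p.id to the JOIN

Corrected query:
SELECT c.id, p.name, c.amount FROM customers p JOIN purchases c ON c.customer_id = p.id

Result:
id | name  | amount
---+-------+-------
1  | Eve   | 435.64
2  | Alice | 688.52
3  | Bob   | 743.86
4  | Frank | 917.88
5  | Eve   | 1265.2
6  | Frank | 506.68
7  | Alice | 905.84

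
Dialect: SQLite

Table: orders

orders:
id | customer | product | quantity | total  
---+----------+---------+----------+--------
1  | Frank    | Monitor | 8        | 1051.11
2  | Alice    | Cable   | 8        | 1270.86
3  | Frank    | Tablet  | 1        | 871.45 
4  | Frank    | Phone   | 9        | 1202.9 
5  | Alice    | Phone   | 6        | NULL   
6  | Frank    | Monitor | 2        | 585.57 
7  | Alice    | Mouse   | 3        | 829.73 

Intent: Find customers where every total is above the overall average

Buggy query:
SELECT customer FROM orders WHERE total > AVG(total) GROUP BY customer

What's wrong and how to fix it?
Bug: WHERE evaluates per row before aggregation, so AVG() is unavailable

Fix: Use a subquery for AVG and a HAVING MIN(...) filter so the condition holds for every row in the group

Corrected query:
SELECT customer FROM orders GROUP BY customer HAVING MIN(total) > (SELECT AVG(total) FROM orders)

Result:
(no rows)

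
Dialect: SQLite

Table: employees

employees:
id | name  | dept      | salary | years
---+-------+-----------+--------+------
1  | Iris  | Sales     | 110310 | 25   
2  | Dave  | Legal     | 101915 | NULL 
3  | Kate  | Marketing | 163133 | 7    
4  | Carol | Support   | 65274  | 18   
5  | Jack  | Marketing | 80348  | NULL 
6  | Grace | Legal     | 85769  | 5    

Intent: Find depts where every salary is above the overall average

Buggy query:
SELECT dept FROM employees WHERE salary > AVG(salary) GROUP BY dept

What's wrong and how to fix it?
Bug: AVG() is an aggregate; it can't sit directly in WHERE

Fix: Use a subquery for AVG and a HAVING MIN(...) filter so the condition holds for every row in the group

Corrected query:
SELECT dept FROM employees GROUP BY dept HAVING MIN(salary) > (SELECT AVG(salary) FROM employees)

Result:
dept 
-----
Sales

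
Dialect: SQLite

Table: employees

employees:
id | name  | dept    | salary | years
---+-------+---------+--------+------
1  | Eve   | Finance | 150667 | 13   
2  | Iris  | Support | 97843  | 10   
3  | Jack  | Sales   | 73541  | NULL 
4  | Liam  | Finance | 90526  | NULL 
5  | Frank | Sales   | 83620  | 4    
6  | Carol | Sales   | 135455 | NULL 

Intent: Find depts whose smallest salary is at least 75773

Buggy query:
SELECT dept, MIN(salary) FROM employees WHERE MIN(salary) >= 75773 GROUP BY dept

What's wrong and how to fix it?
Bug: MIN() in WHERE is a misuse of aggregate

Fix: Replace WHERE with HAVING after the GROUP BY

Corrected query:
SELECT dept, MIN(salary) FROM employees GROUP BY dept HAVING MIN(salary) >= 75773

Result:
dept    | MIN(salary)
--------+------------
Finance | 90526      
Support | 97843      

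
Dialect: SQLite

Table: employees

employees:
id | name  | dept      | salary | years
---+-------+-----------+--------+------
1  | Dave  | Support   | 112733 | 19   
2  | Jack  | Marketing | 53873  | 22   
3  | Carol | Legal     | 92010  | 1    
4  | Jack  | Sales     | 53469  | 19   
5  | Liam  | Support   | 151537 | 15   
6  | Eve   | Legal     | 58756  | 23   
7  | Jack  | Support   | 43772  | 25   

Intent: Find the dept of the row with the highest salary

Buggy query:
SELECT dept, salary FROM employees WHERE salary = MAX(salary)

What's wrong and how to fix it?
Bug: MAX(salary) is an aggregate and cannot be used directly in WHERE

Fix: Wrap MAX in a scalar subquery so WHERE compares against a single value

Corrected query:
SELECT dept, salary FROM employees WHERE salary = (SELECT MAX(salary) FROM employees)

Result:
dept    | salary
--------+-------
Support | 151537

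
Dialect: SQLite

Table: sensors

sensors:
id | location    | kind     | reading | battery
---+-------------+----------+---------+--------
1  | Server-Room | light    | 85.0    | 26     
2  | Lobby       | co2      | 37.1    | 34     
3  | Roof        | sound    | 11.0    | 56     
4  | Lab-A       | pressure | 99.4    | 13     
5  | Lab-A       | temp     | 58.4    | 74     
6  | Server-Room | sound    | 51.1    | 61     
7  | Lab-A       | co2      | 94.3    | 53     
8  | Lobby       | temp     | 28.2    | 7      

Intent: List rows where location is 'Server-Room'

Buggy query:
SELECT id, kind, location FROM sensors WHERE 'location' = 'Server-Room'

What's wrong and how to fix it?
Bug: Single quotes denote string literals in SQL; the column name is being compared as a constant string

Fix: Remove the quotes around the column name (or use double quotes for an identifier)

Corrected query:
SELECT id, kind, location FROM sensors WHERE location = 'Server-Room'

Result:
id | kind  | location   
---+-------+------------
1  | light | Server-Room
6  | sound | Server-Room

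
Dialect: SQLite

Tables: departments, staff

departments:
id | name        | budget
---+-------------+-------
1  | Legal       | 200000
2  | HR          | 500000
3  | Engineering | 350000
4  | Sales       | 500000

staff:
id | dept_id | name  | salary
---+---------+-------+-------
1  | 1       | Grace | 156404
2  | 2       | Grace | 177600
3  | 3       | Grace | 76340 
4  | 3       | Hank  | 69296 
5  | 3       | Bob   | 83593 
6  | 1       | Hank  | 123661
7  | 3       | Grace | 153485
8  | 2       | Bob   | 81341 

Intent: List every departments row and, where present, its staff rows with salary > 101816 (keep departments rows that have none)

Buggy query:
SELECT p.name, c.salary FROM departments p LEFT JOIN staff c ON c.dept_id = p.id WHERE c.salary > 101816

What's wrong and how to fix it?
Bug: Filtering c.salary in WHERE discards the NULL rows produced by LEFT JOIN, turning it into an inner join

Fix: Put 'c.salary > 101816' in the JOIN's ON clause instead of WHERE

Corrected query:
SELECT p.name, c.salary FROM departments p LEFT JOIN staff c ON c.dept_id = p.id AND c.salary > 101816

Result:
name        | salary
------------+-------
Legal       | 123661
Legal       | 156404
HR          | 177600
Engineering | 153485
Sales       | NULL  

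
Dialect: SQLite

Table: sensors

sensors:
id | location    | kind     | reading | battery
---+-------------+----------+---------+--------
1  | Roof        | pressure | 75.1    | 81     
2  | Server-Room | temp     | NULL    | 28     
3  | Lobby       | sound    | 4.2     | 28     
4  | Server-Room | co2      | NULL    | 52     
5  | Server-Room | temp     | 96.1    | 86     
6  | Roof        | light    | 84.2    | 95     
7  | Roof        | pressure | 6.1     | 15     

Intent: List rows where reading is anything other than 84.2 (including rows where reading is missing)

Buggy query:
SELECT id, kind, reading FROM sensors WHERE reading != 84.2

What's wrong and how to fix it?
Bug: 'reading != 84.2' is unknown when reading is NULL, so NULL rows are silently excluded

Fix: Handle NULL separately with IS NULL alongside the inequality

Corrected query:
SELECT id, kind, reading FROM sensors WHERE reading != 84.2 OR reading IS NULL

Result:
id | kind     | reading
---+----------+--------
1  | pressure | 75.1   
2  | temp     | NULL   
3  | sound    | 4.2    
4  | co2      | NULL   
5  | temp     | 96.1   
7  | pressure | 6.1    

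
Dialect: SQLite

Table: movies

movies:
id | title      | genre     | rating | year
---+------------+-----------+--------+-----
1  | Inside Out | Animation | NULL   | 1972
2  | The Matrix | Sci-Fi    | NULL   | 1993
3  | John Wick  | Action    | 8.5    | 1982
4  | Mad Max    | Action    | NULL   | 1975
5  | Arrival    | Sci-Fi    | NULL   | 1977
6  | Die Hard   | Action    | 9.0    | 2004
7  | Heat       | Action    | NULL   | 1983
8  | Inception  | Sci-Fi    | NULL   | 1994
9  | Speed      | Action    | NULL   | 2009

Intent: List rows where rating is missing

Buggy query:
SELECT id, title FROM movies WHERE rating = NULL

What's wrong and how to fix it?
Bug: '= NULL' is always unknown in SQL three-valued logic, so no rows match

Fix: Use IS NULL to test for NULL

Corrected query:
SELECT id, title FROM movies WHERE rating IS NULL

Result:
id | title     
---+-----------
1  | Inside Out
2  | The Matrix
4  | Mad Max   
5  | Arrival   
7  | Heat      
8  | Inception 
9  | Speed     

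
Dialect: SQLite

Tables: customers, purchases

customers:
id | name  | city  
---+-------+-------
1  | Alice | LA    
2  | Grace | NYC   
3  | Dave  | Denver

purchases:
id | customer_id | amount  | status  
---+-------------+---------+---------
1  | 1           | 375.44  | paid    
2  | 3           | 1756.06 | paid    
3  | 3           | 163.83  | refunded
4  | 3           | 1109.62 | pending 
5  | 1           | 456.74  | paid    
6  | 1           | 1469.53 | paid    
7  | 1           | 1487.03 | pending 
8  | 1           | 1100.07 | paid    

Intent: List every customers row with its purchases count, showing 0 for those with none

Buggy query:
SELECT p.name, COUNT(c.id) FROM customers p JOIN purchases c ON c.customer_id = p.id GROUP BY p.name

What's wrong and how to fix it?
Bug: An inner join excludes parents with zero children

Fix: Use LEFT JOIN so parents without children still appear (COUNT(c.id) gives 0)

Corrected query:
SELECT p.name, COUNT(c.id) FROM customers p LEFT JOIN purchases c ON c.customer_id = p.id GROUP BY p.name

Result:
name  | COUNT(c.id)
------+------------
Alice | 5          
Dave  | 3          
Grace | 0          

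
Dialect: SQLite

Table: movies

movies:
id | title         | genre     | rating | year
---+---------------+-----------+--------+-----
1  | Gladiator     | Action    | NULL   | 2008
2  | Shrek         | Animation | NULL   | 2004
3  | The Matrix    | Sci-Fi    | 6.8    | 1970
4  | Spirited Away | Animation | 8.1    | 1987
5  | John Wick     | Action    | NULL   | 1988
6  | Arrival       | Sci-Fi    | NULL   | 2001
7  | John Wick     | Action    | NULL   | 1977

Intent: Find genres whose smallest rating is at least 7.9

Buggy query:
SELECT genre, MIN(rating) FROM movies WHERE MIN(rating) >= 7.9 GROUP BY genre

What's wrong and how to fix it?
Bug: MIN() in WHERE is a misuse of aggregate

Fix: Use HAVING for the per-group MIN condition

Corrected query:
SELECT genre, MIN(rating) FROM movies GROUP BY genre HAVING MIN(rating) >= 7.9

Result:
genre     | MIN(rating)
----------+------------
Animation | 8.1        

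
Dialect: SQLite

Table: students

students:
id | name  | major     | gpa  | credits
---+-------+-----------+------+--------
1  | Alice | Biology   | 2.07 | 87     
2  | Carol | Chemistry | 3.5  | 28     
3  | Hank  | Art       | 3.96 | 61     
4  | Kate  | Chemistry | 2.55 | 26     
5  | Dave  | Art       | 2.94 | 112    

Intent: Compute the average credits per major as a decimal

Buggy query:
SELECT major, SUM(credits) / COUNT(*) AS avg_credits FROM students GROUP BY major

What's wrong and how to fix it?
Bug: SUM(credits) and COUNT(*) are both integers; the division truncates the fractional part

Fix: Cast one side to REAL so the division keeps the fractional part

Corrected query:
SELECT major, SUM(credits) * 1.0 / COUNT(*) AS avg_credits FROM students GROUP BY major

Result:
major     | avg_credits
----------+------------
Art       | 86.5       
Biology   | 87         
Chemistry | 27         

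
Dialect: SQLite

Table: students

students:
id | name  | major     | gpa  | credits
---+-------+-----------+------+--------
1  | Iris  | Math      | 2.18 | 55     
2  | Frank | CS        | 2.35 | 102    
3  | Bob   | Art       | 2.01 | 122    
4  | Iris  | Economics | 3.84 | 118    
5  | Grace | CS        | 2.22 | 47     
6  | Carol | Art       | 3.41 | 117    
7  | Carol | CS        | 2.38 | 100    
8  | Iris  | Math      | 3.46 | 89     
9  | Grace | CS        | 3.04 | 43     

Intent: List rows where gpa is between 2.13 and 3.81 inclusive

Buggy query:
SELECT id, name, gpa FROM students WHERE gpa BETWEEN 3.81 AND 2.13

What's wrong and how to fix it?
Bug: The bounds are reversed; BETWEEN a AND b requires a <= b to match anything

Fix: Write BETWEEN 2.13 AND 3.81

Corrected query:
SELECT id, name, gpa FROM students WHERE gpa BETWEEN 2.13 AND 3.81

Result:
id | name  | gpa 
---+-------+-----
1  | Iris  | 2.18
2  | Frank | 2.35
5  | Grace | 2.22
6  | Carol | 3.41
7  | Carol | 2.38
8  | Iris  | 3.46
9  | Grace | 3.04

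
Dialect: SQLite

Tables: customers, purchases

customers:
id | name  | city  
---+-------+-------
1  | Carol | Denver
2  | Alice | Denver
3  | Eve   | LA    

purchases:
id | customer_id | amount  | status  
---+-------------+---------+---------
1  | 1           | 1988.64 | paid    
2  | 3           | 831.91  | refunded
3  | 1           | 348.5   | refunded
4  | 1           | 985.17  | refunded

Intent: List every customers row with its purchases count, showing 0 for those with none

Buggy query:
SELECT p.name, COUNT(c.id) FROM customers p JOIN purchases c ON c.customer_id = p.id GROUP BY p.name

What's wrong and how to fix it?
Bug: INNER JOIN drops customers rows that have no matching purchases rows

Fix: Use LEFT JOIN so parents without children still appear (COUNT(c.id) gives 0)

Corrected query:
SELECT p.name, COUNT(c.id) FROM customers p LEFT JOIN purchases c ON c.customer_id = p.id GROUP BY p.name

Result:
name  | COUNT(c.id)
------+------------
Alice | 0          
Carol | 3          
Eve   | 1          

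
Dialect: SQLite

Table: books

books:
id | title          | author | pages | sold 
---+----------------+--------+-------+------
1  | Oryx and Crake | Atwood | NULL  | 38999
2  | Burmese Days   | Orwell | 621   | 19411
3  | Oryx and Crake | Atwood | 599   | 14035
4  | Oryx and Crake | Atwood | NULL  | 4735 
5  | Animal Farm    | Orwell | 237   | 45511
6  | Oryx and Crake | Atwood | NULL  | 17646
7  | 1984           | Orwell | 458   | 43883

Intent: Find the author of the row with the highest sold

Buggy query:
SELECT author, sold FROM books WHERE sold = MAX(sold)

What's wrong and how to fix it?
Bug: MAX(sold) is an aggregate and cannot be used directly in WHERE

Fix: Wrap MAX in a scalar subquery so WHERE compares against a single value

Corrected query:
SELECT author, sold FROM books WHERE sold = (SELECT MAX(sold) FROM books)

Result:
author | sold 
-------+------
Orwell | 45511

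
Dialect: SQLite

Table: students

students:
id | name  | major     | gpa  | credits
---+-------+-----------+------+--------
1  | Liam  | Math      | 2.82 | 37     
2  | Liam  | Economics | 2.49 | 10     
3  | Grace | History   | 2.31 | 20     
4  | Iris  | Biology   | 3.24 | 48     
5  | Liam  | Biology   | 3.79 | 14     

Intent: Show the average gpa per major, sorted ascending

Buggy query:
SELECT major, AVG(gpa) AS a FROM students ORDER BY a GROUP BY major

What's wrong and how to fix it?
Bug: GROUP BY must precede ORDER BY

Fix: Reorder: SELECT … FROM … GROUP BY … ORDER BY …

Corrected query:
SELECT major, AVG(gpa) AS a FROM students GROUP BY major ORDER BY a

Result:
major     | a    
----------+------
History   | 2.31 
Economics | 2.49 
Math      | 2.82 
Biology   | 3.515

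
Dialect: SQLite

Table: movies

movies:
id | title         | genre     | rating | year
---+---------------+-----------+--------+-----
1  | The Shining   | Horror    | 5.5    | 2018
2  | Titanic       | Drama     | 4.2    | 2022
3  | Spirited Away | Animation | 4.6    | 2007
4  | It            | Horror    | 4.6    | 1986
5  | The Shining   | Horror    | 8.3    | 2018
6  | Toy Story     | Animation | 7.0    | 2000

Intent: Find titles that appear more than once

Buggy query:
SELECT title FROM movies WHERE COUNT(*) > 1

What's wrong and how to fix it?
Bug: COUNT(*) is an aggregate and cannot be used in WHERE

Fix: Group first, then use HAVING for the count condition

Corrected query:
SELECT title FROM movies GROUP BY title HAVING COUNT(*) > 1

Result:
title      
-----------
The Shining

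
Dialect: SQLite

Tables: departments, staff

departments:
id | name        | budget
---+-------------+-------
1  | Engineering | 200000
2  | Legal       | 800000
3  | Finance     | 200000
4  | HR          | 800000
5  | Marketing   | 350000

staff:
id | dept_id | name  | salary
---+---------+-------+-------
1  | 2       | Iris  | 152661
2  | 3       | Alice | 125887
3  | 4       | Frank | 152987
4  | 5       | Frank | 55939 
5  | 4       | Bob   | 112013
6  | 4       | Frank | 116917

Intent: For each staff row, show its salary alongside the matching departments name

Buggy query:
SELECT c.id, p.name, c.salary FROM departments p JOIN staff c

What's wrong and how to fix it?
Bug: JOIN with no ON clause produces a cartesian product; every staff row pairs with every departments row

Fix: Specify the join condition linking the foreign key to the parent id

Corrected query:
SELECT c.id, p.name, c.salary FROM departments p JOIN staff c ON c.dept_id = p.id

Result:
id | name      | salary
---+-----------+-------
1  | Legal     | 152661
2  | Finance   | 125887
3  | HR        | 152987
4  | Marketing | 55939 
5  | HR        | 112013
6  | HR        | 116917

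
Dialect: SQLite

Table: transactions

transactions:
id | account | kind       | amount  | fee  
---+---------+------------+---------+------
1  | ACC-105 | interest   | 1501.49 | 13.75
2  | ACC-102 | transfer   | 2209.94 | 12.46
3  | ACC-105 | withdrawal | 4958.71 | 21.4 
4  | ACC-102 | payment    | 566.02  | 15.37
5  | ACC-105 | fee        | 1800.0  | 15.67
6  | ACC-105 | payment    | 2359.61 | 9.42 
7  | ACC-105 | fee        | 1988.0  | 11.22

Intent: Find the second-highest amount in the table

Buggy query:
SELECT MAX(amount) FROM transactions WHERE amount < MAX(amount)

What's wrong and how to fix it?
Bug: The inner MAX is an aggregate inside WHERE, which is not allowed

Fix: Put the inner MAX in a scalar subquery

Corrected query:
SELECT MAX(amount) FROM transactions WHERE amount < (SELECT MAX(amount) FROM transactions)

Result:
MAX(amount)
-----------
2359.61    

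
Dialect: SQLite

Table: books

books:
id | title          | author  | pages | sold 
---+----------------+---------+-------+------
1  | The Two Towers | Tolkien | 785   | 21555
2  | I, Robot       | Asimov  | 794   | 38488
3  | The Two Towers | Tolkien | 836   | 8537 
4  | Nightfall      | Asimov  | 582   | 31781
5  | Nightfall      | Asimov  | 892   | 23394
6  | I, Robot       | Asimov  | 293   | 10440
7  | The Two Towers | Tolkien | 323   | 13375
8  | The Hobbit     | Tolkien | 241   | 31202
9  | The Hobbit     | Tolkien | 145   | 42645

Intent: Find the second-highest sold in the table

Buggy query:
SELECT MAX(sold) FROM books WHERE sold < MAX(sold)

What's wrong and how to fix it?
Bug: MAX(sold) on the right of the comparison is an aggregate-in-WHERE error

Fix: Compute the overall MAX in a subquery, then take MAX of rows below it

Corrected query:
SELECT MAX(sold) FROM books WHERE sold < (SELECT MAX(sold) FROM books)

Result:
MAX(sold)
---------
38488    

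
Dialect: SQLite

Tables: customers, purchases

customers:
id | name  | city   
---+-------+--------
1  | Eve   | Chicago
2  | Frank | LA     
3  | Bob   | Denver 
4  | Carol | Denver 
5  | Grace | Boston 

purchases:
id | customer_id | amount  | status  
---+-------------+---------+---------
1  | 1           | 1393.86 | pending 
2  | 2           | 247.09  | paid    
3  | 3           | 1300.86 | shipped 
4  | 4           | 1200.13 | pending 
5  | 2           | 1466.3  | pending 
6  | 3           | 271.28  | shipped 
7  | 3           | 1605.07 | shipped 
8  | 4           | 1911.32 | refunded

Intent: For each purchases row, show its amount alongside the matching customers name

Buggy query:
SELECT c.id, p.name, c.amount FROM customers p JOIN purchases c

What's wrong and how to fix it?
Bug: Missing join condition: each purchases row is matched to all customers rows instead of just its own

Fix: Specify the join condition linking the foreign key to the parent id

Corrected query:
SELECT c.id, p.name, c.amount FROM customers p JOIN purchases c ON c.customer_id = p.id

Result:
id | name  | amount 
---+-------+--------
1  | Eve   | 1393.86
2  | Frank | 247.09 
3  | Bob   | 1300.86
4  | Carol | 1200.13
5  | Frank | 1466.3 
6  | Bob   | 271.28 
7  | Bob   | 1605.07
8  | Carol | 1911.32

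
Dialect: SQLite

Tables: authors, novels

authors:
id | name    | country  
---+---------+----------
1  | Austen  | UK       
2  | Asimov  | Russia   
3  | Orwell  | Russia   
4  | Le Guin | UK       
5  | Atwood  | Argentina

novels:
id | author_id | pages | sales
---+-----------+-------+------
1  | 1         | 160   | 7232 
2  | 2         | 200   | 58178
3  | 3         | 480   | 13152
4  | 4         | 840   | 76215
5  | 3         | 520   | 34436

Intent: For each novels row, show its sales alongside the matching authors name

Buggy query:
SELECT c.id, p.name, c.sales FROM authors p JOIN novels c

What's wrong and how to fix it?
Bug: JOIN with no ON clause produces a cartesian product; every novels row pairs with every authors row

Fix: Add ON c.author_id = p.id to the JOIN

Corrected query:
SELECT c.id, p.name, c.sales FROM authors p JOIN novels c ON c.author_id = p.id

Result:
id | name    | sales
---+---------+------
1  | Austen  | 7232 
2  | Asimov  | 58178
3  | Orwell  | 13152
4  | Le Guin | 76215
5  | Orwell  | 34436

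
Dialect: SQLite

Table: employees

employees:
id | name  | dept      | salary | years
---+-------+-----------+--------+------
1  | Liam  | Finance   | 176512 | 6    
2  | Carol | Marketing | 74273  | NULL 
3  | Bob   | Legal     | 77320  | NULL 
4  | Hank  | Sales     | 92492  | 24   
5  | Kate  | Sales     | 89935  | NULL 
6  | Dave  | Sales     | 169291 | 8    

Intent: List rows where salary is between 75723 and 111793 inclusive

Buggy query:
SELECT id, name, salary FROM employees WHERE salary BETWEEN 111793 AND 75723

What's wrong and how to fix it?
Bug: BETWEEN expects the lower bound first; with 111793 AND 75723 the range is empty

Fix: Write BETWEEN 75723 AND 111793

Corrected query:
SELECT id, name, salary FROM employees WHERE salary BETWEEN 75723 AND 111793

Result:
id | name | salary
---+------+-------
3  | Bob  | 77320 
4  | Hank | 92492 
5  | Kate | 89935 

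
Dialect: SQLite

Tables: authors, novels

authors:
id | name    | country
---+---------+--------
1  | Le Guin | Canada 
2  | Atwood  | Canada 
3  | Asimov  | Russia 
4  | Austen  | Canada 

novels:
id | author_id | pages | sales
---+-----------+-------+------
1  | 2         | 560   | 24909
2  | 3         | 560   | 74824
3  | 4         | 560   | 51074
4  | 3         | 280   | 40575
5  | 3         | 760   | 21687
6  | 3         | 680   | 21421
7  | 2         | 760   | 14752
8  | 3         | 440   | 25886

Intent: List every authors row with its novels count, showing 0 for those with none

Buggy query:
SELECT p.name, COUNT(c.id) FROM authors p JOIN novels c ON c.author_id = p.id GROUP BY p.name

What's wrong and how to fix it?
Bug: An inner join excludes parents with zero children

Fix: Switch to LEFT JOIN to retain unmatched parent rows

Corrected query:
SELECT p.name, COUNT(c.id) FROM authors p LEFT JOIN novels c ON c.author_id = p.id GROUP BY p.name

Result:
name    | COUNT(c.id)
--------+------------
Asimov  | 5          
Atwood  | 2          
Austen  | 1          
Le Guin | 0          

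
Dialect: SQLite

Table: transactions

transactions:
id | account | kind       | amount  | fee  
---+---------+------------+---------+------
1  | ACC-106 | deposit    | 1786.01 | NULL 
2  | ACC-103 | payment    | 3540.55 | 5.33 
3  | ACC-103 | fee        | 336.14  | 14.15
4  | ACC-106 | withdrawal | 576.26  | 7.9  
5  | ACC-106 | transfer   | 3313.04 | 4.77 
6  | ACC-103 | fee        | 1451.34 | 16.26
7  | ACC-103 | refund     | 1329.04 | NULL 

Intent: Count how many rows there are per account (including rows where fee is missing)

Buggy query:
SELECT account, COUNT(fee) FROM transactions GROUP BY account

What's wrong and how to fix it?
Bug: COUNT(column) counts non-NULL values only; rows with NULL fee aren't counted

Fix: Use COUNT(*) to count all rows regardless of NULL

Corrected query:
SELECT account, COUNT(*) FROM transactions GROUP BY account

Result:
account | COUNT(*)
--------+---------
ACC-103 | 4       
ACC-106 | 3       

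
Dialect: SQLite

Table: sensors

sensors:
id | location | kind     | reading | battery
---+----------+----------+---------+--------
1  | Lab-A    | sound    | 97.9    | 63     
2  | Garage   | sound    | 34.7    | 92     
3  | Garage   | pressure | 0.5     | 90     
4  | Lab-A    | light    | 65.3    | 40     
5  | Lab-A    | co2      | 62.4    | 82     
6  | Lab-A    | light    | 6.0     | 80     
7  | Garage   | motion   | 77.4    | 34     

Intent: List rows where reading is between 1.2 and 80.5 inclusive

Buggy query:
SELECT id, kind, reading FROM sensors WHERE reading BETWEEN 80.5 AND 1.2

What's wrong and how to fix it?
Bug: BETWEEN expects the lower bound first; with 80.5 AND 1.2 the range is empty

Fix: Swap the bounds so the smaller value comes first

Corrected query:
SELECT id, kind, reading FROM sensors WHERE reading BETWEEN 1.2 AND 80.5

Result:
id | kind   | reading
---+--------+--------
2  | sound  | 34.7   
4  | light  | 65.3   
5  | co2    | 62.4   
6  | light  | 6      
7  | motion | 77.4   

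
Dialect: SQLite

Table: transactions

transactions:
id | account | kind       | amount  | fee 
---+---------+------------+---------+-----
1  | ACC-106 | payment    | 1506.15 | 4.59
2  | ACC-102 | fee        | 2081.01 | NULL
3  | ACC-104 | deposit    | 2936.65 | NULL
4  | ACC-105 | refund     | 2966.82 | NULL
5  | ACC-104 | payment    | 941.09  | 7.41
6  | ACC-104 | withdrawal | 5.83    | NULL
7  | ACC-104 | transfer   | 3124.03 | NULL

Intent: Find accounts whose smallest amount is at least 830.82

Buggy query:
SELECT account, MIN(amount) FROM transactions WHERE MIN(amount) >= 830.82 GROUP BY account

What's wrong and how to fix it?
Bug: Aggregates like MIN are computed per group after WHERE runs

Fix: Use HAVING for the per-group MIN condition

Corrected query:
SELECT account, MIN(amount) FROM transactions GROUP BY account HAVING MIN(amount) >= 830.82

Result:
account | MIN(amount)
--------+------------
ACC-102 | 2081.01    
ACC-105 | 2966.82    
ACC-106 | 1506.15    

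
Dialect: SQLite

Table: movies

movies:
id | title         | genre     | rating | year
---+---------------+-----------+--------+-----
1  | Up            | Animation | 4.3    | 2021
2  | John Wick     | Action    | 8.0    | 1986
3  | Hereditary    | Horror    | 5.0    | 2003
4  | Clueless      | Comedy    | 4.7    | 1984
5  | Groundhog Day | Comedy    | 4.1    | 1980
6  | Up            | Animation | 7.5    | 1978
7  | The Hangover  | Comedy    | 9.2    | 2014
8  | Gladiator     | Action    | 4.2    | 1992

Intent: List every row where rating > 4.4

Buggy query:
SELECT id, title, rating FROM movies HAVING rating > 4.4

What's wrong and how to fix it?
Bug: HAVING filters the output of aggregation, but this query has no GROUP BY and no aggregate functions, so SQLite rejects it (HAVING clause on a non-aggregate query); the condition here is per row

Fix: Use WHERE for row-level filtering

Corrected query:
SELECT id, title, rating FROM movies WHERE rating > 4.4

Result:
id | title        | rating
---+--------------+-------
2  | John Wick    | 8     
3  | Hereditary   | 5     
4  | Clueless     | 4.7   
6  | Up           | 7.5   
7  | The Hangover | 9.2   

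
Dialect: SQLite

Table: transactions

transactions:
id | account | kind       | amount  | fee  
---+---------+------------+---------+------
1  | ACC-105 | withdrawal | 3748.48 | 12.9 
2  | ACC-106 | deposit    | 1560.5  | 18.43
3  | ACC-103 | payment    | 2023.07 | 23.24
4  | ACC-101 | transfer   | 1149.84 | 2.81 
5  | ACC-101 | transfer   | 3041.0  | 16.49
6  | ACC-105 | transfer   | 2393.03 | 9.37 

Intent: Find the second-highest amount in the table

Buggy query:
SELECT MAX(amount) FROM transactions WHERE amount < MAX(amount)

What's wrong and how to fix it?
Bug: MAX(amount) on the right of the comparison is an aggregate-in-WHERE error

Fix: Compute the overall MAX in a subquery, then take MAX of rows below it

Corrected query:
SELECT MAX(amount) FROM transactions WHERE amount < (SELECT MAX(amount) FROM transactions)

Result:
MAX(amount)
-----------
3041       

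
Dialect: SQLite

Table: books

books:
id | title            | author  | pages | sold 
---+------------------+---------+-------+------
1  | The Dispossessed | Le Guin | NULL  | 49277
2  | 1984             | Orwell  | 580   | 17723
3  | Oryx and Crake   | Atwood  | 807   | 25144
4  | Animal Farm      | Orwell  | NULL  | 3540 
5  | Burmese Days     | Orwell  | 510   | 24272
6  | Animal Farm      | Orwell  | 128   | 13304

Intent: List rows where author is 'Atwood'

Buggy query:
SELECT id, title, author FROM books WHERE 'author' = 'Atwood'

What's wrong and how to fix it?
Bug: 'author' in single quotes is a string literal, not the column; the comparison is literal-vs-literal and never true

Fix: Remove the quotes around the column name (or use double quotes for an identifier)

Corrected query:
SELECT id, title, author FROM books WHERE author = 'Atwood'

Result:
id | title          | author
---+----------------+-------
3  | Oryx and Crake | Atwood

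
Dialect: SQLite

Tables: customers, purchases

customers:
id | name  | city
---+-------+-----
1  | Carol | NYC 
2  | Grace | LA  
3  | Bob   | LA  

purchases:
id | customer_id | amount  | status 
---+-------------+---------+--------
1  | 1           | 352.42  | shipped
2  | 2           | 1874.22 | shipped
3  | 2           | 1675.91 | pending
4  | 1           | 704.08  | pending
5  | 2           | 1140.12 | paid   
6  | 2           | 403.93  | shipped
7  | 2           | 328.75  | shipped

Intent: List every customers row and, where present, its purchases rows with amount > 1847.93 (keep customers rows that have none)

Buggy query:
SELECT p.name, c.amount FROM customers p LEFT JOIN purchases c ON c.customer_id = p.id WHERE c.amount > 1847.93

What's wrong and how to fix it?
Bug: Filtering c.amount in WHERE discards the NULL rows produced by LEFT JOIN, turning it into an inner join

Fix: Move the right-table condition into the ON clause so unmatched parents are kept

Corrected query:
SELECT p.name, c.amount FROM customers p LEFT JOIN purchases c ON c.customer_id = p.id AND c.amount > 1847.93

Result:
name  | amount 
------+--------
Carol | NULL   
Grace | 1874.22
Bob   | NULL   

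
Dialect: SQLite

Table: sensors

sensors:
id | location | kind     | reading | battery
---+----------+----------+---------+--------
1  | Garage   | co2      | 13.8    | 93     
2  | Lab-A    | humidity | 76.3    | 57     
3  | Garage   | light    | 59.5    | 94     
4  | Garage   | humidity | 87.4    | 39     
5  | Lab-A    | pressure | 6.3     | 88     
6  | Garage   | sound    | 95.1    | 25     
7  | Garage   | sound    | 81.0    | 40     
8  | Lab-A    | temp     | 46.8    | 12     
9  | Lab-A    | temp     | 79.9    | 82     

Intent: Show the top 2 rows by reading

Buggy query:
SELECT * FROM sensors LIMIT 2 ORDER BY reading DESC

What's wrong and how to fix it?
Bug: ORDER BY cannot follow LIMIT; LIMIT is the final clause

Fix: Sort with ORDER BY, then apply LIMIT

Corrected query:
SELECT * FROM sensors ORDER BY reading DESC LIMIT 2

Result:
id | location | kind     | reading | battery
---+----------+----------+---------+--------
6  | Garage   | sound    | 95.1    | 25     
4  | Garage   | humidity | 87.4    | 39     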